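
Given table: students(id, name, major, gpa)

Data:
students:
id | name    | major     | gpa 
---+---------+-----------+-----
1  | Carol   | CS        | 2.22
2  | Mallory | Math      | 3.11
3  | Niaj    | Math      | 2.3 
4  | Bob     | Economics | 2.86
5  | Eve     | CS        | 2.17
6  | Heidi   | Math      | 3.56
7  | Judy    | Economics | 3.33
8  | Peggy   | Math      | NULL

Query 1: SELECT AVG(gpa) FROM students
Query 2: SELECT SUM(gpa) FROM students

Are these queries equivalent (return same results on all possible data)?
No, not equivalent

Query 1 returns: [(2.792857142857143,)]
Query 2 returns: [(19.55,)]

Reason: AVG vs SUM give different aggregate values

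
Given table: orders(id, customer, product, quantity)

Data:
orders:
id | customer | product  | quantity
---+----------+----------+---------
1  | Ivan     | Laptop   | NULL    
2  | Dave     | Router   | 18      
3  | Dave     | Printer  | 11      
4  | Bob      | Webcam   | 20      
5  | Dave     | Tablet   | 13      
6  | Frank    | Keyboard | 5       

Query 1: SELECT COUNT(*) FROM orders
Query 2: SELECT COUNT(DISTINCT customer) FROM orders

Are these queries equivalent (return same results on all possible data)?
No, not equivalent

Query 1 returns: [(6,)]
Query 2 returns: [(4,)]

Reason: COUNT(*) counts rows, COUNT(DISTINCT customer) counts unique customers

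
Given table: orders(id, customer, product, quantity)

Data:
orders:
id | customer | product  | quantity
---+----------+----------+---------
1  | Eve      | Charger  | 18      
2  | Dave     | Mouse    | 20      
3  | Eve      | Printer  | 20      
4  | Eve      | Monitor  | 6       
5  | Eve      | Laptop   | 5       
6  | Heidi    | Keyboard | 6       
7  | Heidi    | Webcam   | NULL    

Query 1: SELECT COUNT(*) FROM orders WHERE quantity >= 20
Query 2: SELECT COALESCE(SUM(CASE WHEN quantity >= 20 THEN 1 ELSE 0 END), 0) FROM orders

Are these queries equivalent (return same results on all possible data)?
Yes, equivalent

Both queries return: [(2,)]

Reason: COUNT with WHERE vs conditional SUM (COALESCE handles empty-table NULL)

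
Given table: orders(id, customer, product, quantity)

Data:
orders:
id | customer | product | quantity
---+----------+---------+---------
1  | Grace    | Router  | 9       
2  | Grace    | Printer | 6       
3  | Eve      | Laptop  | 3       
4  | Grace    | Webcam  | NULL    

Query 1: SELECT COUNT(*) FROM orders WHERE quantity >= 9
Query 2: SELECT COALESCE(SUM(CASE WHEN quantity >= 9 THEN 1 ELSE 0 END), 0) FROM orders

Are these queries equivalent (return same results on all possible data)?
Yes, equivalent

Both queries return: [(1,)]

Reason: COUNT with WHERE vs conditional SUM (COALESCE handles empty-table NULL)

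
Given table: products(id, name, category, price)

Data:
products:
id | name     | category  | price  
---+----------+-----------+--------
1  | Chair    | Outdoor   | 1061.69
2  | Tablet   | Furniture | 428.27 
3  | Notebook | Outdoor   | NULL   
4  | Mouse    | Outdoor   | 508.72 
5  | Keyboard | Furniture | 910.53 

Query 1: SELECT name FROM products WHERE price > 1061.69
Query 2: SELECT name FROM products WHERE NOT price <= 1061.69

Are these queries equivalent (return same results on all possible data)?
Yes, equivalent

Both queries return: []

Reason: Both filter price > 1061.69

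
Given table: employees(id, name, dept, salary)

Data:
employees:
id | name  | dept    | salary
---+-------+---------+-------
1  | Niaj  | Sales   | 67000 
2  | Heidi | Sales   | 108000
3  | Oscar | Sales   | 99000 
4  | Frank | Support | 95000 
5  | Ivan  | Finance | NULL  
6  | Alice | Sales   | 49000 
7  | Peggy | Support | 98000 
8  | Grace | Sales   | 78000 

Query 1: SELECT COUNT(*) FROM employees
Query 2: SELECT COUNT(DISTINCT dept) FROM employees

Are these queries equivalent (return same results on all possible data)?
No, not equivalent

Query 1 returns: [(8,)]
Query 2 returns: [(3,)]

Reason: COUNT(*) counts rows, COUNT(DISTINCT dept) counts unique depts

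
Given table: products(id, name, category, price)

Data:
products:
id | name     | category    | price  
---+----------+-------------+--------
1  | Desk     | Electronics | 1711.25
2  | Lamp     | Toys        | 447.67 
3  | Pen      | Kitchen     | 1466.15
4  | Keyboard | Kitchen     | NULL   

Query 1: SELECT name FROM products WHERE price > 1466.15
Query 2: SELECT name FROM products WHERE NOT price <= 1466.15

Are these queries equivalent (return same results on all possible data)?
Yes, equivalent

Both queries return: [('Desk',)]

Reason: Both filter price > 1466.15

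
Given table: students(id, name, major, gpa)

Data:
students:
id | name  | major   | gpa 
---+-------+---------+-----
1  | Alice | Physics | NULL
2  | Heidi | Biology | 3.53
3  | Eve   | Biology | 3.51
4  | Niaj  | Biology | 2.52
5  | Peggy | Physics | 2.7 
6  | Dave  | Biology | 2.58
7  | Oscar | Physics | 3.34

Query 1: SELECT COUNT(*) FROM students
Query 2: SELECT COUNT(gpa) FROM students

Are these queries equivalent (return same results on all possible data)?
No, not equivalent

Query 1 returns: [(7,)]
Query 2 returns: [(6,)]

Reason: COUNT(*) includes NULLs, COUNT(column) excludes them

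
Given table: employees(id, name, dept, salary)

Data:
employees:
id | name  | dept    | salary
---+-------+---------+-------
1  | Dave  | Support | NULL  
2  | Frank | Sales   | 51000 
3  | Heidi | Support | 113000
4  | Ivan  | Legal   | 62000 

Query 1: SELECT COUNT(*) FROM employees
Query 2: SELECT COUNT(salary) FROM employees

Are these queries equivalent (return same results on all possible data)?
No, not equivalent

Query 1 returns: [(4,)]
Query 2 returns: [(3,)]

Reason: COUNT(*) includes NULLs, COUNT(column) excludes them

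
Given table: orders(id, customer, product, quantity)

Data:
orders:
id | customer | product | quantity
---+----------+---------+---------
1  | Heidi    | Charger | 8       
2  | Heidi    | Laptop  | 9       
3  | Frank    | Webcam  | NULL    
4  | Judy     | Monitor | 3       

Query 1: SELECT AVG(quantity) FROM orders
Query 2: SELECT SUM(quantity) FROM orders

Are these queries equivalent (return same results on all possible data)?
No, not equivalent

Query 1 returns: [(6.666666666666667,)]
Query 2 returns: [(20,)]

Reason: AVG vs SUM give different aggregate values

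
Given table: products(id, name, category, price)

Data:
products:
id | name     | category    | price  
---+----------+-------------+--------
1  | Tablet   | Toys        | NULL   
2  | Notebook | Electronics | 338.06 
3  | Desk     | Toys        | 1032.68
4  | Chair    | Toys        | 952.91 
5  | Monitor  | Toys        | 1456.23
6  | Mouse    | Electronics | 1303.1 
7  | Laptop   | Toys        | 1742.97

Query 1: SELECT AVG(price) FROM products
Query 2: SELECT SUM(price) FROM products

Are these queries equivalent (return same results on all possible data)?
No, not equivalent

Query 1 returns: [(1137.6583333333333,)]
Query 2 returns: [(6825.95,)]

Reason: AVG vs SUM give different aggregate values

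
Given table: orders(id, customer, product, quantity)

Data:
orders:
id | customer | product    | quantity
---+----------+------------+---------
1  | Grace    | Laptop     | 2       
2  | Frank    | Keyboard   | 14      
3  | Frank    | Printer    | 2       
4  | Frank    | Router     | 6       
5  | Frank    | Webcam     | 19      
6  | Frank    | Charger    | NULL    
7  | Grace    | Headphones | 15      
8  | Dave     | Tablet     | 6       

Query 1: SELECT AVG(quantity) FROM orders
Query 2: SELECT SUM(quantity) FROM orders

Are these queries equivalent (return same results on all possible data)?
No, not equivalent

Query 1 returns: [(9.142857142857142,)]
Query 2 returns: [(64,)]

Reason: AVG vs SUM give different aggregate values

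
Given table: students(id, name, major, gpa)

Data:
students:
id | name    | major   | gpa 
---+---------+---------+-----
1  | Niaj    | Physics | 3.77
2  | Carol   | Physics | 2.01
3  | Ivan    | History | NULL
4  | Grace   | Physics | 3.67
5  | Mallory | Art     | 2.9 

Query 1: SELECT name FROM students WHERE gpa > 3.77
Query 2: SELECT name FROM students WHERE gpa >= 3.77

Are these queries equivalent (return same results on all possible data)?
No, not equivalent

Query 1 returns: []
Query 2 returns: [('Niaj',)]

Reason: > vs >= gives different results when gpa = 3.77 exists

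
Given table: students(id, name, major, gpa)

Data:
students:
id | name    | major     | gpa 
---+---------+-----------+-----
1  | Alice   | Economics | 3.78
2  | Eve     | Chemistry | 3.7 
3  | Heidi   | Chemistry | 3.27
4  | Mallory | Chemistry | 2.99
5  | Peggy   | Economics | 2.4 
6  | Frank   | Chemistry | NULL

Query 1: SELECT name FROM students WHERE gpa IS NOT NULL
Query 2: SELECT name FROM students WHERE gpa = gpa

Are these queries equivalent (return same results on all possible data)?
Yes, equivalent

Both queries return: [('Alice',), ('Eve',), ('Heidi',), ('Mallory',), ('Peggy',)]

Reason: IS NOT NULL vs self-equality (both exclude NULLs)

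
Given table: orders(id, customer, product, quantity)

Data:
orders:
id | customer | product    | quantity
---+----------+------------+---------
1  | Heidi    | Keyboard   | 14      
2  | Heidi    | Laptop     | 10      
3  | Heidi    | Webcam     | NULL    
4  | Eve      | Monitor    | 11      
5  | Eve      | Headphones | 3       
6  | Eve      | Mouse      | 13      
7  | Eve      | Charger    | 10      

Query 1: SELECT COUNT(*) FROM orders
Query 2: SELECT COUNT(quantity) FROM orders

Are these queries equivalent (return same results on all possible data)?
No, not equivalent

Query 1 returns: [(7,)]
Query 2 returns: [(6,)]

Reason: COUNT(*) includes NULLs, COUNT(column) excludes them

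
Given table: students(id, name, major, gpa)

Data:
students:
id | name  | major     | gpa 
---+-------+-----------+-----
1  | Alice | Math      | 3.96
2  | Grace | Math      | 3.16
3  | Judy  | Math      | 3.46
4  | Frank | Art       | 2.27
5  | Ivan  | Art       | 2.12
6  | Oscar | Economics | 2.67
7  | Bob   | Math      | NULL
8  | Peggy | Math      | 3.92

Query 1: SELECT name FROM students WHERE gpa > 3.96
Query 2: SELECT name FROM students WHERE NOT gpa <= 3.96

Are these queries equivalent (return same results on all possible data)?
Yes, equivalent

Both queries return: []

Reason: Both filter gpa > 3.96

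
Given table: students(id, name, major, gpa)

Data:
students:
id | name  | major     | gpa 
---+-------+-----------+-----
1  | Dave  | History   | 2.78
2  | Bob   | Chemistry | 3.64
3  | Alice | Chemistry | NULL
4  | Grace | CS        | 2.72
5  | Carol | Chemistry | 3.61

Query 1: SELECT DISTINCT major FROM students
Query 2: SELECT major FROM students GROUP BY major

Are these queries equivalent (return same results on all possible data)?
Yes, equivalent

Both queries return: [('CS',), ('Chemistry',), ('History',)]

Reason: Both get unique majors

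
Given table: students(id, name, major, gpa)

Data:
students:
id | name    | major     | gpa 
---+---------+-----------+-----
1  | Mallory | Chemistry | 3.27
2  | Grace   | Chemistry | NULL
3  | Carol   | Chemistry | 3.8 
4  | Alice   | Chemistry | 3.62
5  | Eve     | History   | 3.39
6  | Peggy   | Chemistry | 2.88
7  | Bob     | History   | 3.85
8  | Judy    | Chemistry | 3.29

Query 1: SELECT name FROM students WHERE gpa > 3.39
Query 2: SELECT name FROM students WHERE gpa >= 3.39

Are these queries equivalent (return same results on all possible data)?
No, not equivalent

Query 1 returns: [('Carol',), ('Alice',), ('Bob',)]
Query 2 returns: [('Carol',), ('Alice',), ('Eve',), ('Bob',)]

Reason: > vs >= gives different results when gpa = 3.39 exists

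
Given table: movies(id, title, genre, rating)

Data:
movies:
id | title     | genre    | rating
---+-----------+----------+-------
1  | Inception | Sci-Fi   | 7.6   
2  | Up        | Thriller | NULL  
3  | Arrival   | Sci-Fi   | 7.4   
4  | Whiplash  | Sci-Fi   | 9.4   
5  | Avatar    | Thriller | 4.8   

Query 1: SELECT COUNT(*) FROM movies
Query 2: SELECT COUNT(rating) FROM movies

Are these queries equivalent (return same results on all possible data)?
No, not equivalent

Query 1 returns: [(5,)]
Query 2 returns: [(4,)]

Reason: COUNT(*) includes NULLs, COUNT(column) excludes them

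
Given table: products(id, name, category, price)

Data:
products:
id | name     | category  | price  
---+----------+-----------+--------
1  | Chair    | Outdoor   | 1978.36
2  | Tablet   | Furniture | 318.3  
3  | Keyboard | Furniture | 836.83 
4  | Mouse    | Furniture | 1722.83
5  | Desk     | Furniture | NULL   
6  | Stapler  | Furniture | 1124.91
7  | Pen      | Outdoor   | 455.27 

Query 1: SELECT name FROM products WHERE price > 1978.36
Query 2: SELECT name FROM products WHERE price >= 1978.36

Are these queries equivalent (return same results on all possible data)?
No, not equivalent

Query 1 returns: []
Query 2 returns: [('Chair',)]

Reason: > vs >= gives different results when price = 1978.36 exists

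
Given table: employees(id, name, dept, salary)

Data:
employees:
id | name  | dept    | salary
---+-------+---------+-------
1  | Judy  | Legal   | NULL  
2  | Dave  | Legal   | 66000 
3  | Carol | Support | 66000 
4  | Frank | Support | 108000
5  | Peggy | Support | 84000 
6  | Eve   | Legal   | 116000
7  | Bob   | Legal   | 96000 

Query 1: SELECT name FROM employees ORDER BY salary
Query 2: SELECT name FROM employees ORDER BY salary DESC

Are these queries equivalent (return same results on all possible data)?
No, not equivalent

Query 1 returns: [('Judy',), ('Dave',), ('Carol',), ('Peggy',), ('Bob',), ('Frank',), ('Eve',)]
Query 2 returns: [('Eve',), ('Frank',), ('Bob',), ('Peggy',), ('Dave',), ('Carol',), ('Judy',)]

Reason: ASC vs DESC gives opposite ordering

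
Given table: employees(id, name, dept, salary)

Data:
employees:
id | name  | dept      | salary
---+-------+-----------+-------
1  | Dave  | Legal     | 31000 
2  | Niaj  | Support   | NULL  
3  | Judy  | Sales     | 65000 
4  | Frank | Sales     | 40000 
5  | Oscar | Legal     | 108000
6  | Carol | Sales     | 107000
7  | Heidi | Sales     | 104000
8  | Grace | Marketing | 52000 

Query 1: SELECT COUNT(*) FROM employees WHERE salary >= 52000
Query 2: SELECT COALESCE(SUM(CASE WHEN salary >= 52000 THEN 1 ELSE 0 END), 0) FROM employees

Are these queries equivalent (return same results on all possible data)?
Yes, equivalent

Both queries return: [(5,)]

Reason: COUNT with WHERE vs conditional SUM (COALESCE handles empty-table NULL)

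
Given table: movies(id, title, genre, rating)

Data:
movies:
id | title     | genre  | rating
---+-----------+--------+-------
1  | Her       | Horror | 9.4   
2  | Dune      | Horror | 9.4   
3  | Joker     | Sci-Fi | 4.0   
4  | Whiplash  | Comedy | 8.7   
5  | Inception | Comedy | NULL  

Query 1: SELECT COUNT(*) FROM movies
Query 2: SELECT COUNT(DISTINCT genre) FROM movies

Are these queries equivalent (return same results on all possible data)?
No, not equivalent

Query 1 returns: [(5,)]
Query 2 returns: [(3,)]

Reason: COUNT(*) counts rows, COUNT(DISTINCT genre) counts unique genres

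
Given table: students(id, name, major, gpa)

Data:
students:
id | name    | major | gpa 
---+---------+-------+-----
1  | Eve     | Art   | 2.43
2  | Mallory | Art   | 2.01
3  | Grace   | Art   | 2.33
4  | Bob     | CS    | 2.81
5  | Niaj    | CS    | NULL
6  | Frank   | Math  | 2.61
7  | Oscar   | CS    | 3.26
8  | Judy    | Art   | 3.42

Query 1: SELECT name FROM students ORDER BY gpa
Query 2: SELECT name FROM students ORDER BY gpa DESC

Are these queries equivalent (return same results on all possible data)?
No, not equivalent

Query 1 returns: [('Niaj',), ('Mallory',), ('Grace',), ('Eve',), ('Frank',), ('Bob',), ('Oscar',), ('Judy',)]
Query 2 returns: [('Judy',), ('Oscar',), ('Bob',), ('Frank',), ('Eve',), ('Grace',), ('Mallory',), ('Niaj',)]

Reason: ASC vs DESC gives opposite ordering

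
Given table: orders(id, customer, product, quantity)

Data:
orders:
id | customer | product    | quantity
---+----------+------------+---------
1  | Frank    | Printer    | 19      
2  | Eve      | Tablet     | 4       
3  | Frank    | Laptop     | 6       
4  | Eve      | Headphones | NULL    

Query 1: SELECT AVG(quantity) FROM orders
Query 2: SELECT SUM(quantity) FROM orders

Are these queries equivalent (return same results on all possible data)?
No, not equivalent

Query 1 returns: [(9.666666666666666,)]
Query 2 returns: [(29,)]

Reason: AVG vs SUM give different aggregate values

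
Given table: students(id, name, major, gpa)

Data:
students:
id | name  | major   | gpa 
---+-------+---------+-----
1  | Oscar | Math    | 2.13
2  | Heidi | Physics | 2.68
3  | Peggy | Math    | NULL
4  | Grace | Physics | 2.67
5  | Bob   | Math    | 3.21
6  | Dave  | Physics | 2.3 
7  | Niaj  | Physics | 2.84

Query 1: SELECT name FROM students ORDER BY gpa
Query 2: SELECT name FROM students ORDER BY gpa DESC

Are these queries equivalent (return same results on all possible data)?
No, not equivalent

Query 1 returns: [('Peggy',), ('Oscar',), ('Dave',), ('Grace',), ('Heidi',), ('Niaj',), ('Bob',)]
Query 2 returns: [('Bob',), ('Niaj',), ('Heidi',), ('Grace',), ('Dave',), ('Oscar',), ('Peggy',)]

Reason: ASC vs DESC gives opposite ordering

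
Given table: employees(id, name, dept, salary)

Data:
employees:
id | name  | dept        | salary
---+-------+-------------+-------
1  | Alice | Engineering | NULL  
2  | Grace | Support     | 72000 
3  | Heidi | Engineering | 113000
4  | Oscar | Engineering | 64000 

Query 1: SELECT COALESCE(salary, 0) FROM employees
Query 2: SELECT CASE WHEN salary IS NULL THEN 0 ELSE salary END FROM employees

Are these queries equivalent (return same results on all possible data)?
Yes, equivalent

Both queries return: [(0,), (64000,), (72000,), (113000,)]

Reason: COALESCE vs CASE for NULL handling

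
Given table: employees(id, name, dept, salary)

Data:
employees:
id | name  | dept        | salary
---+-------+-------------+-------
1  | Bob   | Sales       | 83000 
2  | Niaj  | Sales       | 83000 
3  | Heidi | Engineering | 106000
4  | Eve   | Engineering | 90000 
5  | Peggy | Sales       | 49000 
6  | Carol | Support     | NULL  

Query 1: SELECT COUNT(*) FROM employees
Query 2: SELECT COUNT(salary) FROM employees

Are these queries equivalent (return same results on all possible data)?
No, not equivalent

Query 1 returns: [(6,)]
Query 2 returns: [(5,)]

Reason: COUNT(*) includes NULLs, COUNT(column) excludes them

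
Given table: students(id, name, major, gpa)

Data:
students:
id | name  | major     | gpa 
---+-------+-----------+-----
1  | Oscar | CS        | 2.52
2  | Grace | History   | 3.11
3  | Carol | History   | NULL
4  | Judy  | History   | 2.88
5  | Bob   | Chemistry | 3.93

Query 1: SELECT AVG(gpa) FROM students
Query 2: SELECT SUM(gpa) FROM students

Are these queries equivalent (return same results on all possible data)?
No, not equivalent

Query 1 returns: [(3.11,)]
Query 2 returns: [(12.44,)]

Reason: AVG vs SUM give different aggregate values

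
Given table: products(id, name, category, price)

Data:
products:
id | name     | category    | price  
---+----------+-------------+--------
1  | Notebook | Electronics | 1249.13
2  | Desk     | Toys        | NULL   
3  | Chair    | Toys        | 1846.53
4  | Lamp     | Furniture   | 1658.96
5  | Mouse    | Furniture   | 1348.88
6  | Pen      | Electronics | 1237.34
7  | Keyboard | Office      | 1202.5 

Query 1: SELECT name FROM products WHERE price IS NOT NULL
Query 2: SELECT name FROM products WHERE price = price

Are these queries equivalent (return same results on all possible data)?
Yes, equivalent

Both queries return: [('Chair',), ('Keyboard',), ('Lamp',), ('Mouse',), ('Notebook',), ('Pen',)]

Reason: IS NOT NULL vs self-equality (both exclude NULLs)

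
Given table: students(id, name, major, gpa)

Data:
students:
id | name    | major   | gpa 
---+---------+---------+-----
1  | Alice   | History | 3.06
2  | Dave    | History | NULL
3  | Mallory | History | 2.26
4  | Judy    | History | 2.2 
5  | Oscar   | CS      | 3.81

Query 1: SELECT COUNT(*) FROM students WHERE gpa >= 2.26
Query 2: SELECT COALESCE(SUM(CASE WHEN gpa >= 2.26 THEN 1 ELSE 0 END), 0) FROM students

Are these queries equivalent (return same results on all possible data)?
Yes, equivalent

Both queries return: [(3,)]

Reason: COUNT with WHERE vs conditional SUM (COALESCE handles empty-table NULL)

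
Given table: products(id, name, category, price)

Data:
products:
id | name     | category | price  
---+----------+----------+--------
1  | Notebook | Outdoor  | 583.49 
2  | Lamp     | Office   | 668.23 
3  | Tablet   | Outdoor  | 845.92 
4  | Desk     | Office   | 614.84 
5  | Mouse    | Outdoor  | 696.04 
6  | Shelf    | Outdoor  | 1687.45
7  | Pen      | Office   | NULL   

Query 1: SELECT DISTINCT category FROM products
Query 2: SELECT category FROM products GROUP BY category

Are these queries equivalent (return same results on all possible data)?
Yes, equivalent

Both queries return: [('Office',), ('Outdoor',)]

Reason: Both get unique categorys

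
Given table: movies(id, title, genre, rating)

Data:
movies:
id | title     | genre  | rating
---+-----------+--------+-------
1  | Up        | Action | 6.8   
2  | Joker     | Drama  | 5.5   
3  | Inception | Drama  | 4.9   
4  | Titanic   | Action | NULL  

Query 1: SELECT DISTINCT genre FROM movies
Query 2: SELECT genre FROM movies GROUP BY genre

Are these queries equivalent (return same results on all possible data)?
Yes, equivalent

Both queries return: [('Action',), ('Drama',)]

Reason: Both get unique genres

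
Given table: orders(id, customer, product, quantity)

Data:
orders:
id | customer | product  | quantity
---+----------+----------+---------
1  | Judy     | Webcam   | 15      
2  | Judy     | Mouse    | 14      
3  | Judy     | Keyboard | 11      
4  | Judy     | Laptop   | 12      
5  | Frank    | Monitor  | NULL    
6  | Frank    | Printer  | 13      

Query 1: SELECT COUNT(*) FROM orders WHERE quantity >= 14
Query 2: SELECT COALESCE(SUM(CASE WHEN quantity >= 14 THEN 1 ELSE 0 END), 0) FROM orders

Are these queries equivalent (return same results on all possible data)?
Yes, equivalent

Both queries return: [(2,)]

Reason: COUNT with WHERE vs conditional SUM (COALESCE handles empty-table NULL)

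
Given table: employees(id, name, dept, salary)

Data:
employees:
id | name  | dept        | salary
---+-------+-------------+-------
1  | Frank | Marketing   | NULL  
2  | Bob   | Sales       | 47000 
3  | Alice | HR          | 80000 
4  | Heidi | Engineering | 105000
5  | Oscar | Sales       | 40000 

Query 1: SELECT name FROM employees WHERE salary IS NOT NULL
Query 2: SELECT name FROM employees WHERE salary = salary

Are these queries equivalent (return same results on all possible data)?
Yes, equivalent

Both queries return: [('Alice',), ('Bob',), ('Heidi',), ('Oscar',)]

Reason: IS NOT NULL vs self-equality (both exclude NULLs)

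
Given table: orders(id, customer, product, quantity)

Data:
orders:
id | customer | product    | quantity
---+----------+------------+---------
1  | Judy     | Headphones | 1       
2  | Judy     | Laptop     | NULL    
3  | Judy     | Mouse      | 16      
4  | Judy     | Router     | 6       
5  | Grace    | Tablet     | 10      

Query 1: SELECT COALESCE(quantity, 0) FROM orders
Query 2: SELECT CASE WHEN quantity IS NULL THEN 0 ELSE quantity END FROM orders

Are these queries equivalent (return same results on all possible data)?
Yes, equivalent

Both queries return: [(0,), (1,), (6,), (10,), (16,)]

Reason: COALESCE vs CASE for NULL handling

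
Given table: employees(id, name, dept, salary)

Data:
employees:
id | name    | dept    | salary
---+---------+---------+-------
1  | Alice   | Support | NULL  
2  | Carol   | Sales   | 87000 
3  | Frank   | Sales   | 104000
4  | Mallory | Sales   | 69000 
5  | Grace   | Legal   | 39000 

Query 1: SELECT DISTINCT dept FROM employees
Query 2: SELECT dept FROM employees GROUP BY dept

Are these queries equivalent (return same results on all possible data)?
Yes, equivalent

Both queries return: [('Legal',), ('Sales',), ('Support',)]

Reason: Both get unique depts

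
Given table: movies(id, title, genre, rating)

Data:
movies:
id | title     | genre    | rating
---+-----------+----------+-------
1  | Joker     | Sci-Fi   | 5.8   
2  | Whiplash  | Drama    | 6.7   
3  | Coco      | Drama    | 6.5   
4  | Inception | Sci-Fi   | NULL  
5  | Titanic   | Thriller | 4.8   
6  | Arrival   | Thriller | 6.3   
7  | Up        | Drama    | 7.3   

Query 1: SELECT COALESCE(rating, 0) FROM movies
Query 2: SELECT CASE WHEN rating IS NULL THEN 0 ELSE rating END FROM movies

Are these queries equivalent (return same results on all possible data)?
Yes, equivalent

Both queries return: [(0,), (4.8,), (5.8,), (6.3,), (6.5,), (6.7,), (7.3,)]

Reason: COALESCE vs CASE for NULL handling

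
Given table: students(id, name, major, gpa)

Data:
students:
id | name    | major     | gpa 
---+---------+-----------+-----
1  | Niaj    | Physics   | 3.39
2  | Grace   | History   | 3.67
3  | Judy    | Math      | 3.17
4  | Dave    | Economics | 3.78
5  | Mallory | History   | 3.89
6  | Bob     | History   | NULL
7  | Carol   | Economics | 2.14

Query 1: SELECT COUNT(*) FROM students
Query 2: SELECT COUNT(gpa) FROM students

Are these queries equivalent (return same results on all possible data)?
No, not equivalent

Query 1 returns: [(7,)]
Query 2 returns: [(6,)]

Reason: COUNT(*) includes NULLs, COUNT(column) excludes them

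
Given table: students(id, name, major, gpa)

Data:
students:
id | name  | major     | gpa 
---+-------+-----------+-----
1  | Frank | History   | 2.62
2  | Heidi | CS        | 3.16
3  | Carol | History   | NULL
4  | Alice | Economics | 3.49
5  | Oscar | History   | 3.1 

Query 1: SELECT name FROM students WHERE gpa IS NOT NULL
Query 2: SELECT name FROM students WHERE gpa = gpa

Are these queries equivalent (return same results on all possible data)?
Yes, equivalent

Both queries return: [('Alice',), ('Frank',), ('Heidi',), ('Oscar',)]

Reason: IS NOT NULL vs self-equality (both exclude NULLs)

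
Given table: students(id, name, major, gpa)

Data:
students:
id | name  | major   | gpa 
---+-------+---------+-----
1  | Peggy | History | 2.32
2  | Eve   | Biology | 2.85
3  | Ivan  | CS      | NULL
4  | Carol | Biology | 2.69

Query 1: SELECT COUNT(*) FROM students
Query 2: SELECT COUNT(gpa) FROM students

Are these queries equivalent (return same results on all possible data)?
No, not equivalent

Query 1 returns: [(4,)]
Query 2 returns: [(3,)]

Reason: COUNT(*) includes NULLs, COUNT(column) excludes them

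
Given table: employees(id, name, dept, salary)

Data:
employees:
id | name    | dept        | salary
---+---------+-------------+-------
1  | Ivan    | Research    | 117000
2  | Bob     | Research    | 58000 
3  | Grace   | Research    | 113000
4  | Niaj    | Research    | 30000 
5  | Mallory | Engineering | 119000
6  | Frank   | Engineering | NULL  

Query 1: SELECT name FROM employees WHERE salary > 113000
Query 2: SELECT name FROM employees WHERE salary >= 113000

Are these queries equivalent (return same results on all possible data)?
No, not equivalent

Query 1 returns: [('Ivan',), ('Mallory',)]
Query 2 returns: [('Ivan',), ('Grace',), ('Mallory',)]

Reason: > vs >= gives different results when salary = 113000 exists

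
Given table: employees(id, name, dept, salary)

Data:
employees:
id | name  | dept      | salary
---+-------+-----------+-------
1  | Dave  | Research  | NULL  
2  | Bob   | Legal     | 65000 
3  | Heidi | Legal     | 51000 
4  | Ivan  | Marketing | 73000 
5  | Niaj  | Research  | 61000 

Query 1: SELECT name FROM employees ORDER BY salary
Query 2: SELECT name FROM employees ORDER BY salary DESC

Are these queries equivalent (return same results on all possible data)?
No, not equivalent

Query 1 returns: [('Dave',), ('Heidi',), ('Niaj',), ('Bob',), ('Ivan',)]
Query 2 returns: [('Ivan',), ('Bob',), ('Niaj',), ('Heidi',), ('Dave',)]

Reason: ASC vs DESC gives opposite ordering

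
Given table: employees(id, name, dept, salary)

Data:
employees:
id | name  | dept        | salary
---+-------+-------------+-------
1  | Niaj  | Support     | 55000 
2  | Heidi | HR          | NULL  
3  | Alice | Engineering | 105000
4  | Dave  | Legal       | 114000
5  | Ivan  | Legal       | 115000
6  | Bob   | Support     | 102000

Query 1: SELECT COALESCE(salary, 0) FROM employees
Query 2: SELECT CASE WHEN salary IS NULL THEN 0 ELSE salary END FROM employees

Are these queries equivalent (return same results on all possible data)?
Yes, equivalent

Both queries return: [(0,), (55000,), (102000,), (105000,), (114000,), (115000,)]

Reason: COALESCE vs CASE for NULL handling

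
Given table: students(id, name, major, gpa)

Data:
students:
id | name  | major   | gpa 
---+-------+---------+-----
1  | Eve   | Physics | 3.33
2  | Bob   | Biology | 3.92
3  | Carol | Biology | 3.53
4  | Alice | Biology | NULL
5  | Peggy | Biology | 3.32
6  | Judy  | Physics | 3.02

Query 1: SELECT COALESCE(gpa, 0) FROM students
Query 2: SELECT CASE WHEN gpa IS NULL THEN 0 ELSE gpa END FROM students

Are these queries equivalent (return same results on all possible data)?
Yes, equivalent

Both queries return: [(0,), (3.02,), (3.32,), (3.33,), (3.53,), (3.92,)]

Reason: COALESCE vs CASE for NULL handling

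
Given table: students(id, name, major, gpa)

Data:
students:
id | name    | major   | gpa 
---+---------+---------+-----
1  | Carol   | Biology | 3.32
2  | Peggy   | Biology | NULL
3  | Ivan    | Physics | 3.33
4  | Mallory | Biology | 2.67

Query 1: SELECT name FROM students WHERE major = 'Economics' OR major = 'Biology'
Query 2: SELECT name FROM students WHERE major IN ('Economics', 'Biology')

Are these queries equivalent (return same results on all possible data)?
Yes, equivalent

Both queries return: [('Carol',), ('Mallory',), ('Peggy',)]

Reason: OR vs IN are equivalent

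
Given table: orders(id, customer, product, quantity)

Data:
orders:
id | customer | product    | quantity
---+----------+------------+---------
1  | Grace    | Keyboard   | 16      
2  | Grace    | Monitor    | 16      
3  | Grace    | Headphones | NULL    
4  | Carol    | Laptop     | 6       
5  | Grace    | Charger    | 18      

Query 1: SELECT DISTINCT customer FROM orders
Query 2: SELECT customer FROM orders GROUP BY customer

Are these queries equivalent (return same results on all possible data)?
Yes, equivalent

Both queries return: [('Carol',), ('Grace',)]

Reason: Both get unique customers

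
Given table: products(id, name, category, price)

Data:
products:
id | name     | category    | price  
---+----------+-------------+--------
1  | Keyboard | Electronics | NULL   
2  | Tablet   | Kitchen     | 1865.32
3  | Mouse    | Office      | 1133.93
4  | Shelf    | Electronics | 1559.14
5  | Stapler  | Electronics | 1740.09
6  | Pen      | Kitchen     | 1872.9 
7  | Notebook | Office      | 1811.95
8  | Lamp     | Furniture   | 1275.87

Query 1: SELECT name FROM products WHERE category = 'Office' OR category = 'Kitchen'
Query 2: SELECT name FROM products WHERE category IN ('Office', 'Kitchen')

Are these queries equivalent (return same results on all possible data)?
Yes, equivalent

Both queries return: [('Mouse',), ('Notebook',), ('Pen',), ('Tablet',)]

Reason: OR vs IN are equivalent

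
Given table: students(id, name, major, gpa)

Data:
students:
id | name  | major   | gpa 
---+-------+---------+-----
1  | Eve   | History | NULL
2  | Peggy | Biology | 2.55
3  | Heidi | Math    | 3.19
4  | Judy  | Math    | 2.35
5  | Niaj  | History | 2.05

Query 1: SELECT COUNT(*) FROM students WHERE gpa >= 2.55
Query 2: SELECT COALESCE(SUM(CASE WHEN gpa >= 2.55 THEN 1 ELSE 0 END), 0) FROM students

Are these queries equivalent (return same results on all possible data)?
Yes, equivalent

Both queries return: [(2,)]

Reason: COUNT with WHERE vs conditional SUM (COALESCE handles empty-table NULL)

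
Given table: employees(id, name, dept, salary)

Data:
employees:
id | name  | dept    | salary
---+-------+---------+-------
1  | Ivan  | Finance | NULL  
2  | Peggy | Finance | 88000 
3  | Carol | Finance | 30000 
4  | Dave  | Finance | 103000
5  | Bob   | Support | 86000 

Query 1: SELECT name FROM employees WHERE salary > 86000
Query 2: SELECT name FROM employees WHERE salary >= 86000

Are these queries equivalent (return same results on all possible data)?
No, not equivalent

Query 1 returns: [('Peggy',), ('Dave',)]
Query 2 returns: [('Peggy',), ('Dave',), ('Bob',)]

Reason: > vs >= gives different results when salary = 86000 exists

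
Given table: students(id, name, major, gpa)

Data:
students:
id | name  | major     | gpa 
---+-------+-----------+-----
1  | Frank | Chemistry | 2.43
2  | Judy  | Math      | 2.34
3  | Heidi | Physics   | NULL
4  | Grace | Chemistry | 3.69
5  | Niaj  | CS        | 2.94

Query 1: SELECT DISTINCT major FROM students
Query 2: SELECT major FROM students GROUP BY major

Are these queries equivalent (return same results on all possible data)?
Yes, equivalent

Both queries return: [('CS',), ('Chemistry',), ('Math',), ('Physics',)]

Reason: Both get unique majors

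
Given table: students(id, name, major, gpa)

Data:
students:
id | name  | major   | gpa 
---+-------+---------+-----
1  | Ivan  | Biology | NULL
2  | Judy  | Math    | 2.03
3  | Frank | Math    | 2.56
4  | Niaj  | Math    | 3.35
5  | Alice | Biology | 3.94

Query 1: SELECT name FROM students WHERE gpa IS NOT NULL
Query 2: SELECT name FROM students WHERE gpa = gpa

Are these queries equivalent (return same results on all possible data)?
Yes, equivalent

Both queries return: [('Alice',), ('Frank',), ('Judy',), ('Niaj',)]

Reason: IS NOT NULL vs self-equality (both exclude NULLs)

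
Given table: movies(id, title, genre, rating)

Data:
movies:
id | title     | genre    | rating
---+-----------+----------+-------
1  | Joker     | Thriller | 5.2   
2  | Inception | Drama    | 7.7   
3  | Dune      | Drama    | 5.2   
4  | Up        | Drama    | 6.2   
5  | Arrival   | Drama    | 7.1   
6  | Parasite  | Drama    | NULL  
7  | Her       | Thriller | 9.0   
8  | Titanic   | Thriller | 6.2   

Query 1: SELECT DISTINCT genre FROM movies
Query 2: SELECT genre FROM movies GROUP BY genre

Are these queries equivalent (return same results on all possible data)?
Yes, equivalent

Both queries return: [('Drama',), ('Thriller',)]

Reason: Both get unique genres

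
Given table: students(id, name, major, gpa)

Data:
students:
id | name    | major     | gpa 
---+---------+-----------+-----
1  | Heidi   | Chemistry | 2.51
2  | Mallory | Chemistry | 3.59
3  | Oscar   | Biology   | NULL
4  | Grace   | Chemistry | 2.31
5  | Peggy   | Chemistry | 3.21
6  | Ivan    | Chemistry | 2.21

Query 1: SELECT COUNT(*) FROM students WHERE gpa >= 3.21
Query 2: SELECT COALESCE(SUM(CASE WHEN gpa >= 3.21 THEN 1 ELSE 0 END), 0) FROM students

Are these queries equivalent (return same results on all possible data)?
Yes, equivalent

Both queries return: [(2,)]

Reason: COUNT with WHERE vs conditional SUM (COALESCE handles empty-table NULL)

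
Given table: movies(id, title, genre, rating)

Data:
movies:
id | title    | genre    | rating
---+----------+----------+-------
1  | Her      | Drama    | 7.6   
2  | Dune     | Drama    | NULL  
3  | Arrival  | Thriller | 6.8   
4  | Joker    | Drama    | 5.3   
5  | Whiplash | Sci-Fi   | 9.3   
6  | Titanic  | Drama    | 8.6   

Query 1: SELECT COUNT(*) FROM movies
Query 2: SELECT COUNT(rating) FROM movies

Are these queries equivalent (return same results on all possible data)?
No, not equivalent

Query 1 returns: [(6,)]
Query 2 returns: [(5,)]

Reason: COUNT(*) includes NULLs, COUNT(column) excludes them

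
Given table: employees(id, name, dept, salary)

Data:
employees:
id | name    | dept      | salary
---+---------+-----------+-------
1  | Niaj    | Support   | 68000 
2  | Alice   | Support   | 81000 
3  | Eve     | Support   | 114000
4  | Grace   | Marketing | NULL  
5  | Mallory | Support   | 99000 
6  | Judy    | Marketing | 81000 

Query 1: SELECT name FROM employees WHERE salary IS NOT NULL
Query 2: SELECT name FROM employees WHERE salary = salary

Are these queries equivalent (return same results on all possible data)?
Yes, equivalent

Both queries return: [('Alice',), ('Eve',), ('Judy',), ('Mallory',), ('Niaj',)]

Reason: IS NOT NULL vs self-equality (both exclude NULLs)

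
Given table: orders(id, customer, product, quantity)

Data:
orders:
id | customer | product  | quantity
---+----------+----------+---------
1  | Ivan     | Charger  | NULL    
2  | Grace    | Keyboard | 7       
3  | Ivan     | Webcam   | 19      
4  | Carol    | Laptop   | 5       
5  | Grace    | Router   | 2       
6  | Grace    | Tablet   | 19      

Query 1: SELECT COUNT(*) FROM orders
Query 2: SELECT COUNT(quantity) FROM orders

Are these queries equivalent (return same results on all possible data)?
No, not equivalent

Query 1 returns: [(6,)]
Query 2 returns: [(5,)]

Reason: COUNT(*) includes NULLs, COUNT(column) excludes them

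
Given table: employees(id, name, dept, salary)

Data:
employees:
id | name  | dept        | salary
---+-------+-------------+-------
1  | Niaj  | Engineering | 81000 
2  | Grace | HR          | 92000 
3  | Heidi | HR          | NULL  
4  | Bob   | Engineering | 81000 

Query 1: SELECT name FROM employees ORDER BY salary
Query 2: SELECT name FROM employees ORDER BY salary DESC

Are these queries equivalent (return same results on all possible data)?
No, not equivalent

Query 1 returns: [('Heidi',), ('Niaj',), ('Bob',), ('Grace',)]
Query 2 returns: [('Grace',), ('Niaj',), ('Bob',), ('Heidi',)]

Reason: ASC vs DESC gives opposite ordering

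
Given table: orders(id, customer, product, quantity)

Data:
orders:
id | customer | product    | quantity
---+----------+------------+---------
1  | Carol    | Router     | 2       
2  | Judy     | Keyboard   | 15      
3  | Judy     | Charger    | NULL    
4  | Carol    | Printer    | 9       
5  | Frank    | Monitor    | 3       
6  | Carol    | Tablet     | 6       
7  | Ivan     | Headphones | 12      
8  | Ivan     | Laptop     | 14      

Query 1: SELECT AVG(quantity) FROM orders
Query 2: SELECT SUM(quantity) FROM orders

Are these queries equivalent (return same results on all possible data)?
No, not equivalent

Query 1 returns: [(8.714285714285714,)]
Query 2 returns: [(61,)]

Reason: AVG vs SUM give different aggregate values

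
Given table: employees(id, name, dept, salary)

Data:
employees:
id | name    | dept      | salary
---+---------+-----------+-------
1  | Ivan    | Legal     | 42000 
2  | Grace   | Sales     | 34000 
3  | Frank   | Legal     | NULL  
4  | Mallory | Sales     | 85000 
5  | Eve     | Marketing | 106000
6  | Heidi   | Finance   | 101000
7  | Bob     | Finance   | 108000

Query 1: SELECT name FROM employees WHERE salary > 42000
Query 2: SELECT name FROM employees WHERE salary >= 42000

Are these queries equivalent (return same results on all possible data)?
No, not equivalent

Query 1 returns: [('Mallory',), ('Eve',), ('Heidi',), ('Bob',)]
Query 2 returns: [('Ivan',), ('Mallory',), ('Eve',), ('Heidi',), ('Bob',)]

Reason: > vs >= gives different results when salary = 42000 exists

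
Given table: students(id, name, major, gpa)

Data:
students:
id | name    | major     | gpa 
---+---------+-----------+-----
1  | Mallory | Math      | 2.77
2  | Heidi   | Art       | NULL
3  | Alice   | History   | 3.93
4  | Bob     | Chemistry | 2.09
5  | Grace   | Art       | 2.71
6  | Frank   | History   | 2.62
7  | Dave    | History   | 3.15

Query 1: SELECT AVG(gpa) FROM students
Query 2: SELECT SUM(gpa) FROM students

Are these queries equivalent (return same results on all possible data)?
No, not equivalent

Query 1 returns: [(2.8783333333333334,)]
Query 2 returns: [(17.27,)]

Reason: AVG vs SUM give different aggregate values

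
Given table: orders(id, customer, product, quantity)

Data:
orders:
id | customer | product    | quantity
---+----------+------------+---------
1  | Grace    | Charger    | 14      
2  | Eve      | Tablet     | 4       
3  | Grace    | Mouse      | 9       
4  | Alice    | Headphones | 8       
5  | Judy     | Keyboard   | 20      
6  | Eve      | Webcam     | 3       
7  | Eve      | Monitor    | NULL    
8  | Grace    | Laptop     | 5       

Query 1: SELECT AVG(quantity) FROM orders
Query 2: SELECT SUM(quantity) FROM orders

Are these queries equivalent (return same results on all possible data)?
No, not equivalent

Query 1 returns: [(9.0,)]
Query 2 returns: [(63,)]

Reason: AVG vs SUM give different aggregate values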